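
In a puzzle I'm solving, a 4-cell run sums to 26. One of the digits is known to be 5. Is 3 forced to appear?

No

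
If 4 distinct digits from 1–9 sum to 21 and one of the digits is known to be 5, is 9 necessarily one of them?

Counterexample: {1,5,7,8} sums to 21 under that restriction without using 9.

No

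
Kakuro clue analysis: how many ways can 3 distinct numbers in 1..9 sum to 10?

3 distinct digits from 1–9 sum between 6 and 24.
Enumerating: {1,2,7}, {1,3,6}, {1,4,5}, {2,3,5}.

4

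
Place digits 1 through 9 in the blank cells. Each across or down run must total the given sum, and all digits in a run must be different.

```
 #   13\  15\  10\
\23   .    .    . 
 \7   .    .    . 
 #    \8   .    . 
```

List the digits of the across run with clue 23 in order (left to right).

9 8 6

23 in 3 cells must be {6,8,9}; 7 in 3 cells must be {1,2,4}.
Only 6 fits R1C3 under both its across sum 23 and down sum 10.
The 7 across and the 13 down share only 4, so R2C1 = 4.
R2C3 = 1: the only remaining digit allowed by both the 7 across and the 10 down.
R3C3 = 10 − 7 = 3 completes the 10 down.
R1C1 = 13 − 4 = 9 completes the 13 down.
R1C2 = 23 − 15 = 8 completes the 23 across.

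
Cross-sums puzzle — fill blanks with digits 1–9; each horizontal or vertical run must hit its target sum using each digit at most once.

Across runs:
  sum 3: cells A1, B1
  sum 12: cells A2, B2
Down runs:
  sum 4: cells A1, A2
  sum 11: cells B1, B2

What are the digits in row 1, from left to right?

3 in 2 cells must be {1,2}; 4 in 2 cells must be {1,3}.
The 3 across and the 4 down share only 1, so A1 = 1.
B1 = 3 − 1 = 2 completes the 3 across.
A2 = 4 − 1 = 3 completes the 4 down.
B2 = 12 − 3 = 9 completes the 12 across.

1 2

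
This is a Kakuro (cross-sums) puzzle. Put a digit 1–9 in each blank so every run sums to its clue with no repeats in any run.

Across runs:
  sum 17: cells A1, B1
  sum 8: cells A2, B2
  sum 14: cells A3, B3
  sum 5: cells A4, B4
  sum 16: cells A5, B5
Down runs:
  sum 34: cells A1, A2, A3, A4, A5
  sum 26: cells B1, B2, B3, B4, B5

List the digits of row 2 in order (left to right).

6 2

17 in 2 cells must be {8,9}; 16 in 2 cells must be {7,9}; 34 in 5 cells must be {4,6,7,8,9}.
Only 4 fits A4 under both its across sum 5 and down sum 34.
B4 = 5 − 4 = 1 completes the 5 across.
Nothing is forced directly, so branch on A2, whose candidates are 6 or 7. If A2 = 7: then B2 would have to be in {1} for the 8 across but in {2,3,4,5,6,7,8,9} for the 26 down — contradiction. So A2 = 6.
B2 = 8 − 6 = 2 completes the 8 across.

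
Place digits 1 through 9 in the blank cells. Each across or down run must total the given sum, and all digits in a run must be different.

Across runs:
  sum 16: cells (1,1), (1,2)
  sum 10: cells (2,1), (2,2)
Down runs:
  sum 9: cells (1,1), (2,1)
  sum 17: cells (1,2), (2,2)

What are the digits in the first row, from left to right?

7 9

16 in 2 cells must be {7,9}; 17 in 2 cells must be {8,9}.
The 16 across and the 9 down share only 7, so (1,1) = 7.
(1,2) = 16 − 7 = 9 completes the 16 across.
(2,1) = 9 − 7 = 2 completes the 9 down.
(2,2) = 10 − 2 = 8 completes the 10 across.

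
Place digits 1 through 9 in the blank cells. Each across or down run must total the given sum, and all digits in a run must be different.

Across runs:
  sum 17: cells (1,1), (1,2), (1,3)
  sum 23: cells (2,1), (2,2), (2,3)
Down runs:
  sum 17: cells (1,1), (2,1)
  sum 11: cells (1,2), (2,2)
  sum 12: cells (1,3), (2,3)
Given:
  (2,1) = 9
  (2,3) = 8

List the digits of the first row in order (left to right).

23 in 3 cells must be {6,8,9}; 17 in 2 cells must be {8,9}.
(1,1) = 17 − 9 = 8 completes the 17 down.
(1,3) = 12 − 8 = 4 completes the 12 down.
(2,2) = 23 − 17 = 6 completes the 23 across.
(1,2) = 17 − 12 = 5 completes the 17 across.

8 5 4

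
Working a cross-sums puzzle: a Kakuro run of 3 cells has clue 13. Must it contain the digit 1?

Counterexample: {2,3,8} sums to 13 without using 1.

No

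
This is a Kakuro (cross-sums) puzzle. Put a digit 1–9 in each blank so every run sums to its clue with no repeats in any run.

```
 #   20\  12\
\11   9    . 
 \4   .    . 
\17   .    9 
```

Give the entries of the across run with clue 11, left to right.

4 in 2 cells must be {1,3}; 17 in 2 cells must be {8,9}.
R1C2 = 11 − 9 = 2 completes the 11 across.
Given what's placed, R2C1 must be 3 to fit the 4 across and 20 down.
R2C2 = 4 − 3 = 1 completes the 4 across.
R3C1 = 17 − 9 = 8 completes the 17 across.

9 2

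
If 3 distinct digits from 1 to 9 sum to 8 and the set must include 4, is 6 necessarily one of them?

The only way to make 8 from 3 distinct digits under that restriction is {1,3,4}, which does not contain 6.

No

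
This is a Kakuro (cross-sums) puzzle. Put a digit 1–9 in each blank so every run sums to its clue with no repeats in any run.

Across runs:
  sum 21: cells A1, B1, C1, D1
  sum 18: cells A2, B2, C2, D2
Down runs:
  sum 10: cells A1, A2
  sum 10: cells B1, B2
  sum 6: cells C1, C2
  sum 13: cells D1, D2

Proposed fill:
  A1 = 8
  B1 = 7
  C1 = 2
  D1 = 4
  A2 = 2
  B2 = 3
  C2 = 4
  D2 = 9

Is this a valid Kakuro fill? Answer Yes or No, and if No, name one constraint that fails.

Across: 8+7+2+4=21; 2+3+4+9=18. Down: 8+2=10; 7+3=10; 2+4=6; 4+9=13. No digit repeats within any run.

Yes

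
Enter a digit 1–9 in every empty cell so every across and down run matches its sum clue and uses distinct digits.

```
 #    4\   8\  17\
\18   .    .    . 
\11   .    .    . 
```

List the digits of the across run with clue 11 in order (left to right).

1, 2, 8

4 in 2 cells must be {1,3}; 17 in 2 cells must be {8,9}.
The 11 across and the 17 down share only 8, so R2C3 = 8.
R1C3 = 17 − 8 = 9 completes the 17 down.
Given what's placed, R2C1 must be 1 to fit the 11 across and 4 down.
R2C2 = 11 − 9 = 2 completes the 11 across.
R1C1 = 4 − 1 = 3 completes the 4 down.
R1C2 = 18 − 12 = 6 completes the 18 across.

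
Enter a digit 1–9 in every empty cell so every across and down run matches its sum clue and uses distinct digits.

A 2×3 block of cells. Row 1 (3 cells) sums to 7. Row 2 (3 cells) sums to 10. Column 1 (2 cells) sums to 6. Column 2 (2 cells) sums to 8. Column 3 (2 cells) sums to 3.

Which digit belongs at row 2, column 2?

7

7 in 3 cells must be {1,2,4}; 3 in 2 cells must be {1,2}.
Nothing is forced directly, so branch on (1,2), whose candidates are 1 or 2. If (1,2) = 2: that forces (1,3) = 1, (2,2) = 6, after which (2,3) would have to be in {1,3} for the 10 across but in {2} for the 3 down — contradiction. So (1,2) = 1.
Given what's placed, (1,3) must be 2 to fit the 7 across and 3 down.
(2,2) = 8 − 1 = 7 completes the 8 down.
(2,3) = 3 − 2 = 1 completes the 3 down.
(1,1) = 7 − 3 = 4 completes the 7 across.
(2,1) = 10 − 8 = 2 completes the 10 across.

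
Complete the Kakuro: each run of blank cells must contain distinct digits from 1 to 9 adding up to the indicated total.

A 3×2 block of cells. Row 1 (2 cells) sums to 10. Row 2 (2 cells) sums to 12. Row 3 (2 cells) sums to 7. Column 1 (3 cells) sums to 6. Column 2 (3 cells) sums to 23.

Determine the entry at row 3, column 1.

6 in 3 cells must be {1,2,3}; 23 in 3 cells must be {6,8,9}.
The 12 across and the 6 down share only 3, so (2,1) = 3.
(2,2) = 12 − 3 = 9 completes the 12 across.
Given what's placed, (3,2) must be 6 to fit the 7 across and 23 down.
(1,2) = 23 − 15 = 8 completes the 23 down.
(3,1) = 7 − 6 = 1 completes the 7 across.
(1,1) = 10 − 8 = 2 completes the 10 across.

1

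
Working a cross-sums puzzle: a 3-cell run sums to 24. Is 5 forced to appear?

No

The only way to make 24 from 3 distinct digits is {7,8,9}, which does not contain 5.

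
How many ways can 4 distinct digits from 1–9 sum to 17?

4 distinct digits from 1–9 sum between 10 and 30.

9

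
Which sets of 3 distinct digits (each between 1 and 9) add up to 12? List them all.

3 distinct digits from 1–9 sum between 6 and 24.

{1,2,9}; {1,3,8}; {1,4,7}; {1,5,6}; {2,3,7}; {2,4,6}; {3,4,5}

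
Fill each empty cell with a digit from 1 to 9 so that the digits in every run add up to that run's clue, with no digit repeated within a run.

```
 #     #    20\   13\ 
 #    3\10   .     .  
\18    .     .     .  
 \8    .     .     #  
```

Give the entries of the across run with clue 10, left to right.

4, 6

3 in 2 cells must be {1,2}.
Nothing is forced directly, so branch on R2C1, whose candidates are 1 or 2. If R2C1 = 1: that forces R3C1 = 2, R3C2 = 6, R1C2 = 9, after which R1C3 would have to be in {1} for the 10 across but in {4,5,6,7,8,9} for the 13 down — contradiction. So R2C1 = 2.
R3C1 = 3 − 2 = 1 completes the 3 down.
R3C2 = 8 − 1 = 7 completes the 8 across.
R2C2 = 9: the only remaining digit allowed by both the 18 across and the 20 down.
R2C3 = 18 − 11 = 7 completes the 18 across.
R1C2 = 20 − 16 = 4 completes the 20 down.
R1C3 = 10 − 4 = 6 completes the 10 across.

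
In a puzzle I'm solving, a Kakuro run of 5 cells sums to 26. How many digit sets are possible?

11

5 distinct digits from 1–9 sum between 15 and 35.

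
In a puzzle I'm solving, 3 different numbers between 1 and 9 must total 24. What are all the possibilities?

{7,8,9}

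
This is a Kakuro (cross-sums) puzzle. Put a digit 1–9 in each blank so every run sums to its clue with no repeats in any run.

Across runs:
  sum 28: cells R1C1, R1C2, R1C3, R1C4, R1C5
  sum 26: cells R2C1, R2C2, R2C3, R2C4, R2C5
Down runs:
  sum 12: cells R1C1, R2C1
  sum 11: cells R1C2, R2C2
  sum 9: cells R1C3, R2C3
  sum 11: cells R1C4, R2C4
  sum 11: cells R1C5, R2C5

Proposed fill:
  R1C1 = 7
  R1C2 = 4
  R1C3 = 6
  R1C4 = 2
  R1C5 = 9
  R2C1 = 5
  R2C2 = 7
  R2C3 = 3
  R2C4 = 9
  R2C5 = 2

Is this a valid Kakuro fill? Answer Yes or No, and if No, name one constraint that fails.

Across: 7+4+6+2+9=28; 5+7+3+9+2=26. Down: 7+5=12; 4+7=11; 6+3=9; 2+9=11; 9+2=11. No digit repeats within any run.

Yes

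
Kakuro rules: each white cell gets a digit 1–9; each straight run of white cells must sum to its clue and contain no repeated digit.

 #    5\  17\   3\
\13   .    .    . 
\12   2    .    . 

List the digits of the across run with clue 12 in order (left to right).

17 in 2 cells must be {8,9}; 3 in 2 cells must be {1,2}.
R1C1 = 5 − 2 = 3 completes the 5 down.
R2C2 = 9: the only remaining digit allowed by both the 12 across and the 17 down.
R2C3 = 12 − 11 = 1 completes the 12 across.
R1C2 = 17 − 9 = 8 completes the 17 down.
R1C3 = 13 − 11 = 2 completes the 13 across.

2 9 1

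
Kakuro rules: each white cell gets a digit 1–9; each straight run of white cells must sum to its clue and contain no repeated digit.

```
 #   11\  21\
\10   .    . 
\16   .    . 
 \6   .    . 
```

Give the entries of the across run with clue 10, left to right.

16 in 2 cells must be {7,9}.
The 16 across and the 11 down share only 7, so R2C1 = 7.
R2C2 = 16 − 7 = 9 completes the 16 across.
Given what's placed, R3C1 must be 1 to fit the 6 across and 11 down.
R3C2 = 6 − 1 = 5 completes the 6 across.
R1C1 = 11 − 8 = 3 completes the 11 down.
R1C2 = 10 − 3 = 7 completes the 10 across.

3, 7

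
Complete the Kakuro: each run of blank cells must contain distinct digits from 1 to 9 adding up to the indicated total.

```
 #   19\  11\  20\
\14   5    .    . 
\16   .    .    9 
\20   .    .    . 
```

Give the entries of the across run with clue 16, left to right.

Given what's placed, R2C1 must be 6 to fit the 16 across and 19 down.
R2C2 = 16 − 15 = 1 completes the 16 across.
R3C1 = 19 − 11 = 8 completes the 19 down.
No cell is forced outright now. R3C2 can only be 3 or 7 (the digits allowed by both its 20 across and its 11 down). If R3C2 = 3: that forces R1C2 = 7, after which R1C3 would have to be in {2} for the 14 across but in {3,4,5,6,7,8} for the 20 down — contradiction. So R3C2 = 7.
R1C2 = 11 − 8 = 3 completes the 11 down.
R1C3 = 14 − 8 = 6 completes the 14 across.
R3C3 = 20 − 15 = 5 completes the 20 across.

6 1 9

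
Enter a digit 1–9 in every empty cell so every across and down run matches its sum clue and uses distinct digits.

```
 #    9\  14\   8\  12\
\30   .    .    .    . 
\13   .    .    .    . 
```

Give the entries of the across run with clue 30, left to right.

30 in 4 cells must be {6,7,8,9}.
Nothing is forced directly, so branch on R2C2, whose candidates are 5 or 6. If R2C2 = 6: that forces R1C2 = 8, R2C4 = 4, after which R1C4 would have to be in {6,7,9} for the 30 across but in {8} for the 12 down — contradiction. So R2C2 = 5.
R1C2 = 14 − 5 = 9 completes the 14 down.
Nothing is forced directly, so branch on R1C3, whose candidates are 6 or 7. If R1C3 = 6: then R2C3 would have to be in {1,3,4} for the 13 across but in {2} for the 8 down — contradiction. So R1C3 = 7.
R1C4 = 8: the only remaining digit allowed by both the 30 across and the 12 down.
R2C3 = 8 − 7 = 1 completes the 8 down.
R2C4 = 12 − 8 = 4 completes the 12 down.
R1C1 = 30 − 24 = 6 completes the 30 across.

6 9 7 8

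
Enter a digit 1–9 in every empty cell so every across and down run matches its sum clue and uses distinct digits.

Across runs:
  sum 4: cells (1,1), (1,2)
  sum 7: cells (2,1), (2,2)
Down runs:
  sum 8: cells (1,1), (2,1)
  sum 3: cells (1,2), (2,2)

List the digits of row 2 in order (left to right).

4 in 2 cells must be {1,3}; 3 in 2 cells must be {1,2}.
The 4 across and the 3 down share only 1, so (1,2) = 1.
(2,2) = 3 − 1 = 2 completes the 3 down.
(1,1) = 4 − 1 = 3 completes the 4 across.
(2,1) = 7 − 2 = 5 completes the 7 across.

5 2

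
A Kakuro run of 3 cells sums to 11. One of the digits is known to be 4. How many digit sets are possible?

2

3 distinct digits from 1–9 sum between 6 and 24.
Keeping only sets containing 4.
Enumerating: {1,4,6}, {2,4,5}.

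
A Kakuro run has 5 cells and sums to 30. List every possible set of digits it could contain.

5 distinct digits from 1–9 sum between 15 and 35.

{1,5,7,8,9}; {2,4,7,8,9}; {2,5,6,8,9}; {3,4,6,8,9}; {3,5,6,7,9}; {4,5,6,7,8}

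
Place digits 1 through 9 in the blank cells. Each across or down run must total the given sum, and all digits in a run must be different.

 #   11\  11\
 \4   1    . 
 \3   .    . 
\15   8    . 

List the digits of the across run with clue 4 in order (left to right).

1 3

4 in 2 cells must be {1,3}; 3 in 2 cells must be {1,2}.
R1C2 = 4 − 1 = 3 completes the 4 across.
R2C1 = 11 − 9 = 2 completes the 11 down.
R2C2 = 3 − 2 = 1 completes the 3 across.
R3C2 = 15 − 8 = 7 completes the 15 across.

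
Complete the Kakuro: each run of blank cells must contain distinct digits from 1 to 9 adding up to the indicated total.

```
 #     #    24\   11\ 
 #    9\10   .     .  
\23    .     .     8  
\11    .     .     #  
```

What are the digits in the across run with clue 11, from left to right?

23 in 3 cells must be {6,8,9}; 24 in 3 cells must be {7,8,9}.
R1C3 = 11 − 8 = 3 completes the 11 down.
R2C1 = 6: the only remaining digit allowed by both the 23 across and the 9 down.
R2C2 = 23 − 14 = 9 completes the 23 across.
R3C1 = 9 − 6 = 3 completes the 9 down.
R3C2 = 11 − 3 = 8 completes the 11 across.
R1C2 = 10 − 3 = 7 completes the 10 across.

3, 8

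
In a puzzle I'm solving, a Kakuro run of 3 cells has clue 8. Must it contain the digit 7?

No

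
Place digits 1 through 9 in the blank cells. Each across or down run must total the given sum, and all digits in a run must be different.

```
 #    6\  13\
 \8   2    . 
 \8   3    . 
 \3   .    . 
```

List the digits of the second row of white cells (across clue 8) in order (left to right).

3 in 2 cells must be {1,2}; 6 in 3 cells must be {1,2,3}.
R1C2 = 8 − 2 = 6 completes the 8 across.
R2C2 = 8 − 3 = 5 completes the 8 across.
R3C1 = 6 − 5 = 1 completes the 6 down.
R3C2 = 3 − 1 = 2 completes the 3 across.

3, 5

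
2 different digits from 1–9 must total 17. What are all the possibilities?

{8,9}

2 distinct digits from 1–9 sum between 3 and 17.
Only one set works: {8,9}.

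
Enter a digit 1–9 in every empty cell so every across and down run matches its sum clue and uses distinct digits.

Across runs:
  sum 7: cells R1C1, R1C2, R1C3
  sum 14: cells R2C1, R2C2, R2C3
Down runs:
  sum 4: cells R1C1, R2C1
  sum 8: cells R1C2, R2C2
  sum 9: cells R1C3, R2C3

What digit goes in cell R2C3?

5

7 in 3 cells must be {1,2,4}; 4 in 2 cells must be {1,3}.
The 7 across and the 4 down share only 1, so R1C1 = 1.
Given what's placed, R1C2 must be 2 to fit the 7 across and 8 down.
R1C3 = 7 − 3 = 4 completes the 7 across.
R2C1 = 4 − 1 = 3 completes the 4 down.
R2C2 = 8 − 2 = 6 completes the 8 down.
R2C3 = 14 − 9 = 5 completes the 14 across.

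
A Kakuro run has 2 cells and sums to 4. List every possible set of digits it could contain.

{1,3}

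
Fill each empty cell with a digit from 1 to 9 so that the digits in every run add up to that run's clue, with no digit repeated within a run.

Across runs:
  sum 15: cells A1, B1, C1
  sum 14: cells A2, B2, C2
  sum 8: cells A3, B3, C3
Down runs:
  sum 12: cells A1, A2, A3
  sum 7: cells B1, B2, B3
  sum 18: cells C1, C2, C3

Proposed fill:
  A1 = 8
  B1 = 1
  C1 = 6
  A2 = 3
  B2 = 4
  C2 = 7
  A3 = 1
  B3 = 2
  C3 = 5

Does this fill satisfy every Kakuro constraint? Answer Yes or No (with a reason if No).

Across: 8+1+6=15; 3+4+7=14; 1+2+5=8. Down: 8+3+1=12; 1+4+2=7; 6+7+5=18. No digit repeats within any run.

Yes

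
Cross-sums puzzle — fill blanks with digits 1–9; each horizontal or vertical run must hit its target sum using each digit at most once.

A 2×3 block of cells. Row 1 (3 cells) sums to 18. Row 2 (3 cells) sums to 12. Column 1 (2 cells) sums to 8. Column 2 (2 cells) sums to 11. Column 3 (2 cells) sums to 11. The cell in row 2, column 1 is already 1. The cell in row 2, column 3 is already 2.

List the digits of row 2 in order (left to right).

(1,1) = 8 − 1 = 7 completes the 8 down.
(1,3) = 11 − 2 = 9 completes the 11 down.
(2,2) = 12 − 3 = 9 completes the 12 across.
(1,2) = 18 − 16 = 2 completes the 18 across.

1 9 2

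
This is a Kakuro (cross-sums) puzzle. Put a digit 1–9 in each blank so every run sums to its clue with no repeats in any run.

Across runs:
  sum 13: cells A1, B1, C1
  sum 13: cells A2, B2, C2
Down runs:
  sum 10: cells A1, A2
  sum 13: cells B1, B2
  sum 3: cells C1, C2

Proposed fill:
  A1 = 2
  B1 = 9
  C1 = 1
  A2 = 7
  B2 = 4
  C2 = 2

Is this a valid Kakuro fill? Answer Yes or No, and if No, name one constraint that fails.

No — the across run A1–C1 sums to 12, not 13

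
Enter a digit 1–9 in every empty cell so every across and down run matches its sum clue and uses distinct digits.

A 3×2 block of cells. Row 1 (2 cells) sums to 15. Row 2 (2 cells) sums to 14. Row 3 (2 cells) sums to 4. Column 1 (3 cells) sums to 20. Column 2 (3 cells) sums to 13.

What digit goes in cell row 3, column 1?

3

4 in 2 cells must be {1,3}.
The 4 across and the 20 down share only 3, so (3,1) = 3.
(3,2) = 4 − 3 = 1 completes the 4 across.
Nothing is forced directly, so branch on (1,1), whose candidates are 8 or 9. If (1,1) = 9: then (1,2) would have to be in {6} for the 15 across but in {3,4,5,7,8,9} for the 13 down — contradiction. So (1,1) = 8.
(1,2) = 15 − 8 = 7 completes the 15 across.
(2,1) = 20 − 11 = 9 completes the 20 down.
(2,2) = 14 − 9 = 5 completes the 14 across.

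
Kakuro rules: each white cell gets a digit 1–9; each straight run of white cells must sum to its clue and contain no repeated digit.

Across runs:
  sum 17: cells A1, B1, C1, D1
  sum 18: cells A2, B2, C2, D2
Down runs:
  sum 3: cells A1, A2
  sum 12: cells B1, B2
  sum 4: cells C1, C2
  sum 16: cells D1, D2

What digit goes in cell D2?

3 in 2 cells must be {1,2}; 4 in 2 cells must be {1,3}; 16 in 2 cells must be {7,9}.
Nothing is forced directly, so branch on A1, whose candidates are 1 or 2. If A1 = 2: that forces A2 = 1, C2 = 3, D2 = 9, C1 = 1, after which D1 would have to be in {5,6,8,9} for the 17 across but in {7} for the 16 down — contradiction. So A1 = 1.
Given what's placed, C1 must be 3 to fit the 17 across and 4 down.
A2 = 3 − 1 = 2 completes the 3 down.
C2 = 4 − 3 = 1 completes the 4 down.
No cell is forced outright now. D1 can only be 7 or 9 (the digits allowed by both its 17 across and its 16 down). If D1 = 7: then B1 would have to be in {6} for the 17 across but in {3,4,5,7,8,9} for the 12 down — contradiction. So D1 = 9.
B1 = 17 − 13 = 4 completes the 17 across.
B2 = 12 − 4 = 8 completes the 12 down.
D2 = 18 − 11 = 7 completes the 18 across.

7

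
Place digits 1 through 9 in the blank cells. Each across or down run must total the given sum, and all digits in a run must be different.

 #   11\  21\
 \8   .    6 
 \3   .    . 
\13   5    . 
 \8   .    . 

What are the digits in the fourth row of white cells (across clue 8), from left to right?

3 in 2 cells must be {1,2}; 11 in 4 cells must be {1,2,3,5}.
R1C1 = 8 − 6 = 2 completes the 8 across.
Given what's placed, R2C1 must be 1 to fit the 3 across and 11 down.
R2C2 = 3 − 1 = 2 completes the 3 across.
R3C2 = 13 − 5 = 8 completes the 13 across.
R4C1 = 11 − 8 = 3 completes the 11 down.
R4C2 = 8 − 3 = 5 completes the 8 across.

3, 5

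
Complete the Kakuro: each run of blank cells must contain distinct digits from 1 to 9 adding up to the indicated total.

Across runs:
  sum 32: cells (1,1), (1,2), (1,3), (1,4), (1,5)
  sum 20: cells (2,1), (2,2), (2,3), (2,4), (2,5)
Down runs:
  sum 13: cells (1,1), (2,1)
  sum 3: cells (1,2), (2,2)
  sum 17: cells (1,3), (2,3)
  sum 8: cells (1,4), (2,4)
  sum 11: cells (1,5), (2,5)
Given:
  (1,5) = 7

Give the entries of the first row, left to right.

8, 2, 9, 6, 7

3 in 2 cells must be {1,2}; 17 in 2 cells must be {8,9}.
(1,2) = 2: the only remaining digit allowed by both the 32 across and the 3 down.
(1,4) = 6: the only remaining digit allowed by both the 32 across and the 8 down.
(2,2) = 3 − 2 = 1 completes the 3 down.
(2,4) = 8 − 6 = 2 completes the 8 down.
(2,5) = 11 − 7 = 4 completes the 11 down.
Given what's placed, (2,3) must be 8 to fit the 20 across and 17 down.
(1,3) = 17 − 8 = 9 completes the 17 down.
(2,1) = 20 − 15 = 5 completes the 20 across.
(1,1) = 32 − 24 = 8 completes the 32 across.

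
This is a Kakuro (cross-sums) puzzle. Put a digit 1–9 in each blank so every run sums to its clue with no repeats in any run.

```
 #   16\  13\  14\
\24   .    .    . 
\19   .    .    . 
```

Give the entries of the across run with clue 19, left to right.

9 4 6

24 in 3 cells must be {7,8,9}; 16 in 2 cells must be {7,9}.
Nothing is forced directly, so branch on R1C1, whose candidates are 7 or 9. If R1C1 = 9: that forces R1C3 = 8, R2C1 = 7, after which R2C3 would have to be in {3,4,8,9} for the 19 across but in {6} for the 14 down — contradiction. So R1C1 = 7.
R2C1 = 16 − 7 = 9 completes the 16 down.
Nothing is forced directly, so branch on R2C3, whose candidates are 6 or 8. If R2C3 = 8: then R1C3 would have to be in {8,9} for the 24 across but in {6} for the 14 down — contradiction. So R2C3 = 6.
R1C3 = 14 − 6 = 8 completes the 14 down.
R2C2 = 19 − 15 = 4 completes the 19 across.
R1C2 = 24 − 15 = 9 completes the 24 across.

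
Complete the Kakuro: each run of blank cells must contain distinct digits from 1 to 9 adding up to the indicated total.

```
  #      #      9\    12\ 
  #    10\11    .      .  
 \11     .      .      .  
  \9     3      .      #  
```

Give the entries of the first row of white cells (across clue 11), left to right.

2 9

R2C1 = 10 − 3 = 7 completes the 10 down.
Given what's placed, R2C3 must be 3 to fit the 11 across and 12 down.
R3C2 = 9 − 3 = 6 completes the 9 across.
Given what's placed, R1C2 must be 2 to fit the 11 across and 9 down.
R1C3 = 11 − 2 = 9 completes the 11 across.
R2C2 = 11 − 10 = 1 completes the 11 across.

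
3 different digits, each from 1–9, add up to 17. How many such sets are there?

3 distinct digits from 1–9 sum between 6 and 24.

7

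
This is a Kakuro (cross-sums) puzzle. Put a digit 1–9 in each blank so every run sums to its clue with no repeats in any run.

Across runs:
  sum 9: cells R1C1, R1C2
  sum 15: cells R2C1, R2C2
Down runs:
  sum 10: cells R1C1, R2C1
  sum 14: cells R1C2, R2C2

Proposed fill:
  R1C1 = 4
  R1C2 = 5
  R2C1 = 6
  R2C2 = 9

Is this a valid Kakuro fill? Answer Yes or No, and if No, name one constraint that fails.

Across: 4+5=9; 6+9=15. Down: 4+6=10; 5+9=14. No digit repeats within any run.

Yes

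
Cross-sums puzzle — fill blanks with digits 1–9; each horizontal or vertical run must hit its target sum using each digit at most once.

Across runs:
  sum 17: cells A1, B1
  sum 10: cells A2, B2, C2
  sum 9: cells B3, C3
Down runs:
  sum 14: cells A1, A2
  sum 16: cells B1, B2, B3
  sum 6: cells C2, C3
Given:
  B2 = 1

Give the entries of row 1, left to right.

9, 8

17 in 2 cells must be {8,9}.
No cell is forced outright now. A1 can only be 8 or 9 (the digits allowed by both its 17 across and its 14 down). If A1 = 8: that forces B1 = 9, A2 = 6, after which C2 would have to be in {3} for the 10 across but in {1,2,4,5} for the 6 down — contradiction. So A1 = 9.
B1 = 17 − 9 = 8 completes the 17 across.
A2 = 14 − 9 = 5 completes the 14 down.
C2 = 10 − 6 = 4 completes the 10 across.
B3 = 16 − 9 = 7 completes the 16 down.
C3 = 9 − 7 = 2 completes the 9 across.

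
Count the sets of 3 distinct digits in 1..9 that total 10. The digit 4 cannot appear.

3

3 distinct digits from 1–9 sum between 6 and 24.
Dropping sets that contain 4.
Enumerating: {1,2,7}, {1,3,6}, {2,3,5}.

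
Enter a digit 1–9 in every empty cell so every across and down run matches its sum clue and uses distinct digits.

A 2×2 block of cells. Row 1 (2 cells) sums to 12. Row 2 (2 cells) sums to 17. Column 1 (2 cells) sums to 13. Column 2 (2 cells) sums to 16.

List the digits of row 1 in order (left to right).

17 in 2 cells must be {8,9}; 16 in 2 cells must be {7,9}.
The 17 across and the 16 down share only 9, so (2,2) = 9.
(1,2) = 16 − 9 = 7 completes the 16 down.
(2,1) = 17 − 9 = 8 completes the 17 across.
(1,1) = 12 − 7 = 5 completes the 12 across.

5, 7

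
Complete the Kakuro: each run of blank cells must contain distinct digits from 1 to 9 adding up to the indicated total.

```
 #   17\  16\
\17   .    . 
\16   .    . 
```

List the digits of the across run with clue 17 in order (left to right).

17 in 2 cells must be {8,9}; 16 in 2 cells must be {7,9}.
The 17 across and the 16 down share only 9, so R1C2 = 9.
The 16 across and the 17 down share only 9, so R2C1 = 9.
R2C2 = 16 − 9 = 7 completes the 16 across.
R1C1 = 17 − 9 = 8 completes the 17 across.

8 9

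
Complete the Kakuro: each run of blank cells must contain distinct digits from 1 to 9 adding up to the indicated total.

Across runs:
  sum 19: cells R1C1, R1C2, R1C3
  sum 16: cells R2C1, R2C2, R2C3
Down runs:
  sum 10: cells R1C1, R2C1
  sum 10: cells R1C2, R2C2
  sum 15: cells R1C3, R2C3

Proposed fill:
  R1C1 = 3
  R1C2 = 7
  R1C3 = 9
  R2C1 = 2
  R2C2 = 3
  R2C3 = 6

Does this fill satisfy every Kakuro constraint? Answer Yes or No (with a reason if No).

No — the down run R1C1–R2C1 sums to 5, not 10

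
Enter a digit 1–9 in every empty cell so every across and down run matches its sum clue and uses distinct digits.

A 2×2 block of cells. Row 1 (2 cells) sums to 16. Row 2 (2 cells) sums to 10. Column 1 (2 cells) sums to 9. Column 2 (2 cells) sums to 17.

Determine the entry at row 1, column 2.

9

16 in 2 cells must be {7,9}; 17 in 2 cells must be {8,9}.
The 16 across and the 9 down share only 7, so (1,1) = 7.
(1,2) = 16 − 7 = 9 completes the 16 across.
(2,1) = 9 − 7 = 2 completes the 9 down.
(2,2) = 10 − 2 = 8 completes the 10 across.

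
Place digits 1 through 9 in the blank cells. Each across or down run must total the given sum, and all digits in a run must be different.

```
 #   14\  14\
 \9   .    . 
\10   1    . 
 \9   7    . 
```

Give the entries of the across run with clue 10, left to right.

1, 9

R1C1 = 14 − 8 = 6 completes the 14 down.
R1C2 = 9 − 6 = 3 completes the 9 across.
R2C2 = 10 − 1 = 9 completes the 10 across.
R3C2 = 9 − 7 = 2 completes the 9 across.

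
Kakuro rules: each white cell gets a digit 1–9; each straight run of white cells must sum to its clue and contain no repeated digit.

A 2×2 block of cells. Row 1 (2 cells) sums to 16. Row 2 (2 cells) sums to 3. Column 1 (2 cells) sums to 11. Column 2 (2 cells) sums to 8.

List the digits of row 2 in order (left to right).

16 in 2 cells must be {7,9}; 3 in 2 cells must be {1,2}.
The 16 across and the 8 down share only 7, so (1,2) = 7.
The 3 across and the 11 down share only 2, so (2,1) = 2.
(2,2) = 3 − 2 = 1 completes the 3 across.
(1,1) = 16 − 7 = 9 completes the 16 across.

2 1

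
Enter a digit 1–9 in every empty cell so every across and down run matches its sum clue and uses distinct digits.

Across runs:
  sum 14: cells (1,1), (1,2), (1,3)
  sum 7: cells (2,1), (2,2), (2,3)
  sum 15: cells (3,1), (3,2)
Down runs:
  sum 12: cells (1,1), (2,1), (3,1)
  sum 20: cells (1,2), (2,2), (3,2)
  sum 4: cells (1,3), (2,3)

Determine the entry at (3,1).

6

7 in 3 cells must be {1,2,4}; 4 in 2 cells must be {1,3}.
Only 4 fits (2,2) under both its across sum 7 and down sum 20.
Given what's placed, (2,3) must be 1 to fit the 7 across and 4 down.
(1,3) = 4 − 1 = 3 completes the 4 down.
(2,1) = 7 − 5 = 2 completes the 7 across.
No cell is forced outright now. (1,2) can only be 7 or 9 (the digits allowed by both its 14 across and its 20 down). If (1,2) = 9: then (1,1) would have to be in {2} for the 14 across but in {1,3,4,6,7,9} for the 12 down — contradiction. So (1,2) = 7.
(1,1) = 14 − 10 = 4 completes the 14 across.
(3,1) = 12 − 6 = 6 completes the 12 down.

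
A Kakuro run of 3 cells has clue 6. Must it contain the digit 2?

Yes

The only way to make 6 from 3 distinct digits is {1,2,3}, which contains 2.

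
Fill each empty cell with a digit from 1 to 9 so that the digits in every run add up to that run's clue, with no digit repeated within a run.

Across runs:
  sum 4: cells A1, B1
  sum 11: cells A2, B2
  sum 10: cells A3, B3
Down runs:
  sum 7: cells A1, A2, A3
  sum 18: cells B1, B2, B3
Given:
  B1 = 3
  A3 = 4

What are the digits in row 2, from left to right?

2, 9

4 in 2 cells must be {1,3}; 7 in 3 cells must be {1,2,4}.
A1 = 4 − 3 = 1 completes the 4 across.
A2 = 7 − 5 = 2 completes the 7 down.
B2 = 11 − 2 = 9 completes the 11 across.
B3 = 10 − 4 = 6 completes the 10 across.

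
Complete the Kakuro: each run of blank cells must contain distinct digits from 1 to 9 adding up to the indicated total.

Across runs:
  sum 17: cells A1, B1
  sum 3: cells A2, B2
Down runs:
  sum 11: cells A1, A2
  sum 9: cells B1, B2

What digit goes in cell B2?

1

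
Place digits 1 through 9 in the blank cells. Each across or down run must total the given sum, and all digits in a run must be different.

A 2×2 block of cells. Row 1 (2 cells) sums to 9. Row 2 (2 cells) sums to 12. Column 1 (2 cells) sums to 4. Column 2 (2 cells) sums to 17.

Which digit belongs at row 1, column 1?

1

4 in 2 cells must be {1,3}; 17 in 2 cells must be {8,9}.
The 9 across and the 17 down share only 8, so (1,2) = 8.
The 12 across and the 4 down share only 3, so (2,1) = 3.
(2,2) = 12 − 3 = 9 completes the 12 across.
(1,1) = 9 − 8 = 1 completes the 9 across.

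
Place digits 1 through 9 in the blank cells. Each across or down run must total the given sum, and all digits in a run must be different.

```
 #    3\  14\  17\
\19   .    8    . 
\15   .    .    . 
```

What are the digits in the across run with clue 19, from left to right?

2 8 9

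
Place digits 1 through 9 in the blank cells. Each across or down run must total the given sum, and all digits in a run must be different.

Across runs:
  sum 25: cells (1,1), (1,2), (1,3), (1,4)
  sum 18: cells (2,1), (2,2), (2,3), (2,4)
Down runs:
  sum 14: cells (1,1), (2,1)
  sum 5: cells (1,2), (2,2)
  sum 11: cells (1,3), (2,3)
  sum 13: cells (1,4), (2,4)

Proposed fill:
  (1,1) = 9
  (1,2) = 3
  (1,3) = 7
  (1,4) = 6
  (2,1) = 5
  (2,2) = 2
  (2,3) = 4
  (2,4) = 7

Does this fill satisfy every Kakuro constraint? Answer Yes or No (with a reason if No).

Across: 9+3+7+6=25; 5+2+4+7=18. Down: 9+5=14; 3+2=5; 7+4=11; 6+7=13. No digit repeats within any run.

Yes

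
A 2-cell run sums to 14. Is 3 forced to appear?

No

Counterexample: {5,9} sums to 14 without using 3.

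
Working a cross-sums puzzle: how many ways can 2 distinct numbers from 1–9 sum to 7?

3

2 distinct digits from 1–9 sum between 3 and 17.
Enumerating: {1,6}, {2,5}, {3,4}.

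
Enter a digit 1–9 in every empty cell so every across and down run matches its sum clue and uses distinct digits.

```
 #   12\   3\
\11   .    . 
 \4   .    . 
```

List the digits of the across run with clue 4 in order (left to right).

4 in 2 cells must be {1,3}; 3 in 2 cells must be {1,2}.
The 11 across and the 3 down share only 2, so R1C2 = 2.
The 4 across and the 12 down share only 3, so R2C1 = 3.
R2C2 = 4 − 3 = 1 completes the 4 across.
R1C1 = 11 − 2 = 9 completes the 11 across.

3 1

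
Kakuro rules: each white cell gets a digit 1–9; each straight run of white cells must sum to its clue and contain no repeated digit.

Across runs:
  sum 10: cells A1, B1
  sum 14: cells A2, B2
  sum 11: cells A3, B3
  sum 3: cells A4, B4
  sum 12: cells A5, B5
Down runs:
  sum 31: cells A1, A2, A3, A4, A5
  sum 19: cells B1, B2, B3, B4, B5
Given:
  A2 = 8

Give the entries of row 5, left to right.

5, 7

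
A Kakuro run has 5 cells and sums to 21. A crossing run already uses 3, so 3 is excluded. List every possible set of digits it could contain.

5 distinct digits from 1–9 sum between 15 and 35.
Dropping sets that contain 3.

{1,2,4,5,9}; {1,2,4,6,8}; {1,2,5,6,7}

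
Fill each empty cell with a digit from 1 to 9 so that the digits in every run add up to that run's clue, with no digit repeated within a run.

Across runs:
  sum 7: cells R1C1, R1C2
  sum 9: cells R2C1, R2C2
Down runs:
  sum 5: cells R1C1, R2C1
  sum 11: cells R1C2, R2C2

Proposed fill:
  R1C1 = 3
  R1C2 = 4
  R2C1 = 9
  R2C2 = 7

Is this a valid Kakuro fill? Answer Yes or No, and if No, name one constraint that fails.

No — the down run R1C1–R2C1 sums to 12, not 5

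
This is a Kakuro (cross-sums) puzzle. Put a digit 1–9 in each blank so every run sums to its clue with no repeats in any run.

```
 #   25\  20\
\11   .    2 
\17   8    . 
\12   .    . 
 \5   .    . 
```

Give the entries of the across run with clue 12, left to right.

7, 5

17 in 2 cells must be {8,9}.
R1C1 = 11 − 2 = 9 completes the 11 across.
R2C2 = 17 − 8 = 9 completes the 17 across.
No cell is forced outright now. R3C1 can only be 3 or 5 or 7 (the digits allowed by both its 12 across and its 25 down). If R3C1 = 3: then R3C2 would have to be in {9} for the 12 across but in {1,3,4,5,6,8} for the 20 down — contradiction. If R3C1 = 5: then R3C2 would have to be in {7} for the 12 across but in {1,3,4,5,6,8} for the 20 down — contradiction. So R3C1 = 7.
R3C2 = 12 − 7 = 5 completes the 12 across.
R4C1 = 25 − 24 = 1 completes the 25 down.
R4C2 = 5 − 1 = 4 completes the 5 across.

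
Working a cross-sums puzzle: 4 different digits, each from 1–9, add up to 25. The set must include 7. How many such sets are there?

4

4 distinct digits from 1–9 sum between 10 and 30.
Keeping only sets containing 7.
Enumerating: {1,7,8,9}, {3,6,7,9}, {4,5,7,9}, {4,6,7,8}.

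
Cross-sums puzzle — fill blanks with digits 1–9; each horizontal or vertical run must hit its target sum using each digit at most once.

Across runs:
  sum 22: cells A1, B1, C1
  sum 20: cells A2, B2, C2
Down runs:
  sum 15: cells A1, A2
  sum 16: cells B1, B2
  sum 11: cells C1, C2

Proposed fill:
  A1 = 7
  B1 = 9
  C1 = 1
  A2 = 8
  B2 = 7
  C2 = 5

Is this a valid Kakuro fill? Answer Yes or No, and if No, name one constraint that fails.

No — the down run C1–C2 sums to 6, not 11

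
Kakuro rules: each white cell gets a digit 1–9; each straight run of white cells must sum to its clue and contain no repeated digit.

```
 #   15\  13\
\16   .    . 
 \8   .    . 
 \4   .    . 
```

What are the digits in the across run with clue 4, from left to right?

3 1

16 in 2 cells must be {7,9}; 4 in 2 cells must be {1,3}.
Nothing is forced directly, so branch on R1C1, whose candidates are 7 or 9. If R1C1 = 9: that forces R1C2 = 7, R3C1 = 1, after which R3C2 would have to be in {3} for the 4 across but in {1,2,4,5} for the 13 down — contradiction. So R1C1 = 7.
R1C2 = 16 − 7 = 9 completes the 16 across.
Given what's placed, R3C1 must be 3 to fit the 4 across and 15 down.
R3C2 = 4 − 3 = 1 completes the 4 across.
R2C1 = 15 − 10 = 5 completes the 15 down.
R2C2 = 8 − 5 = 3 completes the 8 across.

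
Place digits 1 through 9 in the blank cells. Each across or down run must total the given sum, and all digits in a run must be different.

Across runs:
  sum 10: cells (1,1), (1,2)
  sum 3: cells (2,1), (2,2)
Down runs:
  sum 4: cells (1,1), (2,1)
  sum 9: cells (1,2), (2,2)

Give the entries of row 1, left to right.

3 7

3 in 2 cells must be {1,2}; 4 in 2 cells must be {1,3}.
The 3 across and the 4 down share only 1, so (2,1) = 1.
(2,2) = 3 − 1 = 2 completes the 3 across.
(1,1) = 4 − 1 = 3 completes the 4 down.
(1,2) = 10 − 3 = 7 completes the 10 across.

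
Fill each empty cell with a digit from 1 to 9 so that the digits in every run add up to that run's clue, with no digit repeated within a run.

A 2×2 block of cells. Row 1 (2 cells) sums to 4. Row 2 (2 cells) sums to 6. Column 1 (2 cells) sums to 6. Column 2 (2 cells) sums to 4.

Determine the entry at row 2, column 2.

1

4 in 2 cells must be {1,3}.
The 4 across and the 6 down share only 1, so (1,1) = 1.
(1,2) = 4 − 1 = 3 completes the 4 across.
(2,1) = 6 − 1 = 5 completes the 6 down.
(2,2) = 6 − 5 = 1 completes the 6 across.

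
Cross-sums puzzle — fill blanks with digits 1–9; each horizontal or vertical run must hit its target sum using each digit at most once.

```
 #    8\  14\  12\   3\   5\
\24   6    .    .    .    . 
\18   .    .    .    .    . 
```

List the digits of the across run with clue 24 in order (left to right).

6 8 7 2 1

3 in 2 cells must be {1,2}.
R2C1 = 8 − 6 = 2 completes the 8 down.
R2C4 = 1: the only remaining digit allowed by both the 18 across and the 3 down.
R1C4 = 3 − 1 = 2 completes the 3 down.
Nothing is forced directly, so branch on R2C5, whose candidates are 3 or 4. If R2C5 = 3: then R1C5 would have to be in {1,3,4,5,7,8,9} for the 24 across but in {2} for the 5 down — contradiction. So R2C5 = 4.
R1C5 = 5 − 4 = 1 completes the 5 down.
Given what's placed, R1C2 must be 8 to fit the 24 across and 14 down.
R1C3 = 24 − 17 = 7 completes the 24 across.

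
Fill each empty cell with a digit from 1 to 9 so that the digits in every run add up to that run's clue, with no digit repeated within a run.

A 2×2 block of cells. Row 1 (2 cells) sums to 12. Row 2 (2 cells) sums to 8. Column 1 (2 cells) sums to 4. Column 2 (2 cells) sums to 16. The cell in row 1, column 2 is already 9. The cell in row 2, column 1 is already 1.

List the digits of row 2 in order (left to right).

1 7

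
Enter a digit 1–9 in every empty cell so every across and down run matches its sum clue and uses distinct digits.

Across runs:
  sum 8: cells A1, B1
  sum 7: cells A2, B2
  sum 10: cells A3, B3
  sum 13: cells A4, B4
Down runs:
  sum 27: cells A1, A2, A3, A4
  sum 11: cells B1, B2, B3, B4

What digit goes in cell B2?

11 in 4 cells must be {1,2,3,5}.
Only 5 fits B4 under both its across sum 13 and down sum 11.
A4 = 13 − 5 = 8 completes the 13 across.
Nothing is forced directly, so branch on B2, whose candidates are 1 or 2 or 3. If B2 = 1: that forces A2 = 6, after which A1 would have to be in {1,2,3,5,6,7} for the 8 across but in {4,9} for the 27 down — contradiction. If B2 = 2: then A2 would have to be in {5} for the 7 across but in {3,4,6,7,9} for the 27 down — contradiction. So B2 = 3.

3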